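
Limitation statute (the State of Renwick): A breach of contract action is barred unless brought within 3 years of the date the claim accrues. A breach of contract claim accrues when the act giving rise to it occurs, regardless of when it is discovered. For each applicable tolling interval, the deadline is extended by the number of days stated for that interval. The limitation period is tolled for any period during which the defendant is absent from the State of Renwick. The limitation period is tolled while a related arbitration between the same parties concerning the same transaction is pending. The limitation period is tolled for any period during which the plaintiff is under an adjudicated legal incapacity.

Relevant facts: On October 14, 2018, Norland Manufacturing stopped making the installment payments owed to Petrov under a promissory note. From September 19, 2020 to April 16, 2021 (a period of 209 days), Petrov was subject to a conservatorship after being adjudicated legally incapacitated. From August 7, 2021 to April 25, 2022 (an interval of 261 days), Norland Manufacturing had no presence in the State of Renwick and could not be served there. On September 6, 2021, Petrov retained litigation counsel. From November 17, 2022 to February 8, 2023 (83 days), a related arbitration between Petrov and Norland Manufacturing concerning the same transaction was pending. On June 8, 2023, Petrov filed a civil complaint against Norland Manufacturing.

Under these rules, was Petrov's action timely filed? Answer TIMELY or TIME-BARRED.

TIME-BARRED

The limitation period began to run on October 14, 2018.
3 years from October 14, 2018 is October 14, 2021.
The plaintiff's legal incapacity from September 19, 2020 to April 16, 2021 tolled the period for 209 days, extending the deadline to May 11, 2022.
Because the defendant's absence from the jurisdiction ran from August 7, 2021 to April 25, 2022, the deadline is extended by 261 days to January 27, 2023.
Because the pending related arbitration ran from November 17, 2022 to February 8, 2023, the deadline is extended by 83 days to April 20, 2023.
The other events in the timeline have no effect on the limitation period under the stated rules.
The June 8, 2023 filing falls after the April 20, 2023 deadline; the claim is time-barred.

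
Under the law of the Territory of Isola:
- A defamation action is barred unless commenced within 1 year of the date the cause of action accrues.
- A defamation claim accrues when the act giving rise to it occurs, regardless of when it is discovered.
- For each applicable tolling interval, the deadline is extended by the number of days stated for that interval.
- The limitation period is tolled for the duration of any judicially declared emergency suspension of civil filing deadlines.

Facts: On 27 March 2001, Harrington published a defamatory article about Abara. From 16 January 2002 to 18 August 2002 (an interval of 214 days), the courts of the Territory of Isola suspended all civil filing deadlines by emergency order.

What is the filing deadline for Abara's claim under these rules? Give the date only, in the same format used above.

27 October 2002

The cause of action accrued on 27 March 2001, the date of the act.
Adding the 1 year base period to 27 March 2001 gives a deadline of 27 March 2002, before any tolling.
The period was tolled for 214 days by the emergency suspension of filing deadlines (16 January 2002 to 18 August 2002), pushing the deadline to 27 October 2002.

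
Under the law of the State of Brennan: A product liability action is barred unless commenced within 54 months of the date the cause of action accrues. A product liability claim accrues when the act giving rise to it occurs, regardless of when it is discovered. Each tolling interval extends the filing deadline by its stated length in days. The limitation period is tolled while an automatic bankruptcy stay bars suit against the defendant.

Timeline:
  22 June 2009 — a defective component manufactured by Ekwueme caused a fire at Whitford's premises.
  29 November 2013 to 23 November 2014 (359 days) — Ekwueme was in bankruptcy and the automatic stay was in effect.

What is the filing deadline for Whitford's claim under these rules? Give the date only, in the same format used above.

16 December 2014

The limitation period began to run on 22 June 2009.
54 months from 22 June 2009 is 22 December 2013.
Because the automatic bankruptcy stay ran from 29 November 2013 to 23 November 2014, the deadline is extended by 359 days to 16 December 2014.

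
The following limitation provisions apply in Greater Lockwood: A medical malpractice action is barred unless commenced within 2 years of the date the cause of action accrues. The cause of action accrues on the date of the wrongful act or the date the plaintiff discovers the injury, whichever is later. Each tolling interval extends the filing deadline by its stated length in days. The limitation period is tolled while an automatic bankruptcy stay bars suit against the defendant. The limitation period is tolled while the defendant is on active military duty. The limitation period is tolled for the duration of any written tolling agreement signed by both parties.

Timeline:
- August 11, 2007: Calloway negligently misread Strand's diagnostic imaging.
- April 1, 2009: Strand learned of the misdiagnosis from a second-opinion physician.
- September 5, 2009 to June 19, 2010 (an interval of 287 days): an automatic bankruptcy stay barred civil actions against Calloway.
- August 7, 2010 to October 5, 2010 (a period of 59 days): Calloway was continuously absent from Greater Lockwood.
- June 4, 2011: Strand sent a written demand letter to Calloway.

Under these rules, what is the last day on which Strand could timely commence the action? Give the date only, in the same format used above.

January 13, 2012

Taking the later of the act (August 11, 2007) and discovery (April 1, 2009), the claim accrued on April 1, 2009.
The untolled deadline — 2 years after April 1, 2009 — is April 1, 2011.
The automatic bankruptcy stay from September 5, 2009 to June 19, 2010 tolled the period for 287 days, extending the deadline to January 13, 2012.
The defendant's absence from the jurisdiction from August 7, 2010 to October 5, 2010 does not toll the period, because no stated rule makes the defendant's absence a tolling event.
None of the other events listed affects the running of the period under the stated rules.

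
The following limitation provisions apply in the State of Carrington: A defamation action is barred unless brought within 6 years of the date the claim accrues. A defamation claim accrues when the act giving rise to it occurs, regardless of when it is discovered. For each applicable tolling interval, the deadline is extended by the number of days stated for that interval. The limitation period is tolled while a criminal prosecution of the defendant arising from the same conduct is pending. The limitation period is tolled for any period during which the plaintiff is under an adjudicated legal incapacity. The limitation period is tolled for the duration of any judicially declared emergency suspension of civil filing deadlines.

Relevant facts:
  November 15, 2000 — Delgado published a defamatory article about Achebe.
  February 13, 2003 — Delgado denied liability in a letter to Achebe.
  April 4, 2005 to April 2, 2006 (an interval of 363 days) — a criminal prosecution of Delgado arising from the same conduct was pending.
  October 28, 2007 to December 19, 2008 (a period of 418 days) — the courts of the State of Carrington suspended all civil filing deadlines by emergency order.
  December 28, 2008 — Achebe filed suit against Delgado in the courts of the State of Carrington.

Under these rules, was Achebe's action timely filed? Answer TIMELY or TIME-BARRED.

The claim accrued on November 15, 2000, the date of the act.
Adding the 6 years base period to November 15, 2000 gives a deadline of November 15, 2006, before any tolling.
The period was tolled for 363 days by the pending criminal prosecution (April 4, 2005 to April 2, 2006), pushing the deadline to November 13, 2007.
The period was tolled for 418 days by the emergency suspension of filing deadlines (October 28, 2007 to December 19, 2008), pushing the deadline to January 4, 2009.
Nothing else in the chronology tolls or restarts the period.
The December 28, 2008 filing precedes the January 4, 2009 deadline; the claim is timely.

TIMELY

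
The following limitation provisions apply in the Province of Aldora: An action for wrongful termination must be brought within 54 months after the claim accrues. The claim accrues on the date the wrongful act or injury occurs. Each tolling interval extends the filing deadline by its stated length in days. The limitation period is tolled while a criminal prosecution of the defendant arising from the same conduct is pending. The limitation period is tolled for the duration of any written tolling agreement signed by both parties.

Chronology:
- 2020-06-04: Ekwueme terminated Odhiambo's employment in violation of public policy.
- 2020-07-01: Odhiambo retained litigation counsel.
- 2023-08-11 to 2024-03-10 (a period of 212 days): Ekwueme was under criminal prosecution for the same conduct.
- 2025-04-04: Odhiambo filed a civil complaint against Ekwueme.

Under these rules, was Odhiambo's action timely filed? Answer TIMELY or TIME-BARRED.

TIMELY

The claim accrued on 2020-06-04, when the wrongful act occurred.
The untolled deadline — 54 months after 2020-06-04 — is 2024-12-04.
The pending criminal prosecution from 2023-08-11 to 2024-03-10 tolled the period for 212 days, extending the deadline to 2025-07-04.
None of the other events listed affects the running of the period under the stated rules.
Filing on 2025-04-04 beat the 2025-07-04 deadline — the action is timely.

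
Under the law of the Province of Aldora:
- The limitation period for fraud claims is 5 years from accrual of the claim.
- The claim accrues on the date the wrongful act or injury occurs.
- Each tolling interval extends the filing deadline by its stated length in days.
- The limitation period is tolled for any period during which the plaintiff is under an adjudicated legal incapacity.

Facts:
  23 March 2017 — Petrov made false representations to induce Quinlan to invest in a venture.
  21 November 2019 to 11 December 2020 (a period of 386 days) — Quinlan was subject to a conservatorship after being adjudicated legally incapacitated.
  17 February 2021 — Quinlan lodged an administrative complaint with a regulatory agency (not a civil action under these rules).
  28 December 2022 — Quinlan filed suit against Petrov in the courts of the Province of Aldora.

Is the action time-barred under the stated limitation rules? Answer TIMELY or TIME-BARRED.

The claim accrued on 23 March 2017, the date of the act.
Adding the 5 years base period to 23 March 2017 gives a deadline of 23 March 2022, before any tolling.
The period was tolled for 386 days by the plaintiff's legal incapacity (21 November 2019 to 11 December 2020), pushing the deadline to 13 April 2023.
Nothing else in the chronology tolls or restarts the period.
The 28 December 2022 filing precedes the 13 April 2023 deadline; the claim is timely.

TIMELY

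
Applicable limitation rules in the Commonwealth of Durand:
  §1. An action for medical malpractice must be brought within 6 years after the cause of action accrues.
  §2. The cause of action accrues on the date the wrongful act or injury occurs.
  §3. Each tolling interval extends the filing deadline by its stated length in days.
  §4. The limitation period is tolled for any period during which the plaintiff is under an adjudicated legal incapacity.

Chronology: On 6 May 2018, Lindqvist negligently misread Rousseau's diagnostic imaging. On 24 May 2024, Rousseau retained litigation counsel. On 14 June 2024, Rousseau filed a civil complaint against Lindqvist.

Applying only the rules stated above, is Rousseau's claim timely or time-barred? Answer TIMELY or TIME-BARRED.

TIME-BARRED

The limitation period began to run on 6 May 2018.
The untolled deadline — 6 years after 6 May 2018 — is 6 May 2024.
None of the other events listed affects the running of the period under the stated rules.
The 14 June 2024 filing falls after the 6 May 2024 deadline; the claim is time-barred.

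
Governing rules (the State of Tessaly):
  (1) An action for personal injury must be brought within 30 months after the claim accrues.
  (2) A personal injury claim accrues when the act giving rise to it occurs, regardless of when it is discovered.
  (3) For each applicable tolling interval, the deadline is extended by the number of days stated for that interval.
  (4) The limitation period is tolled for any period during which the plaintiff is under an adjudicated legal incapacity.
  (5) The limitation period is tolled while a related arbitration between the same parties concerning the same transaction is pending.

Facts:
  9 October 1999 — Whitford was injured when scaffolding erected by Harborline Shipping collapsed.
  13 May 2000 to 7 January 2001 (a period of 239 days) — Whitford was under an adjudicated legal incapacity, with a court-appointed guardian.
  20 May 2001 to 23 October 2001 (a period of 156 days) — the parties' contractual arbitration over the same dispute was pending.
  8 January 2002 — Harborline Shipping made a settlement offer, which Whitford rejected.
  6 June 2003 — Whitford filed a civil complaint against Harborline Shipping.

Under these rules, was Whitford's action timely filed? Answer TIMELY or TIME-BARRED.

The claim accrued on 9 October 1999, when the wrongful act occurred.
The untolled deadline — 30 months after 9 October 1999 — is 9 April 2002.
The plaintiff's legal incapacity from 13 May 2000 to 7 January 2001 tolled the period for 239 days, extending the deadline to 4 December 2002.
The period was tolled for 156 days by the pending related arbitration (20 May 2001 to 23 October 2001), pushing the deadline to 9 May 2003.
None of the other events listed affects the running of the period under the stated rules.
Whitford filed on 6 June 2003, after the 9 May 2003 deadline, so the action is time-barred.

TIME-BARRED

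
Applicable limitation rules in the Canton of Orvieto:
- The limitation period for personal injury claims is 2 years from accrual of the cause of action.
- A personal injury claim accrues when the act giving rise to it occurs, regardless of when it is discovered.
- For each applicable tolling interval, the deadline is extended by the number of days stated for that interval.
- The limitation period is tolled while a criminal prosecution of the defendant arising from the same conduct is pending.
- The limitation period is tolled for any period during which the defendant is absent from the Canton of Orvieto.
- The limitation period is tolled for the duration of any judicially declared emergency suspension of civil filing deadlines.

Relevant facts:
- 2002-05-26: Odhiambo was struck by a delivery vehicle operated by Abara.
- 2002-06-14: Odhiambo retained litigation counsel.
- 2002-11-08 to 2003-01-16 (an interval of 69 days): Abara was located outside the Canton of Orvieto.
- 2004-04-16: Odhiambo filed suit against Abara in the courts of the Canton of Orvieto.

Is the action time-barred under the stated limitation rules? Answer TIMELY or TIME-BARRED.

The limitation period began to run on 2002-05-26.
2 years from 2002-05-26 is 2004-05-26.
The defendant's absence from the jurisdiction from 2002-11-08 to 2003-01-16 tolled the period for 69 days, extending the deadline to 2004-08-03.
The other events in the timeline have no effect on the limitation period under the stated rules.
Odhiambo filed on 2004-04-16, before the 2004-08-03 deadline, so the action is timely.

TIMELY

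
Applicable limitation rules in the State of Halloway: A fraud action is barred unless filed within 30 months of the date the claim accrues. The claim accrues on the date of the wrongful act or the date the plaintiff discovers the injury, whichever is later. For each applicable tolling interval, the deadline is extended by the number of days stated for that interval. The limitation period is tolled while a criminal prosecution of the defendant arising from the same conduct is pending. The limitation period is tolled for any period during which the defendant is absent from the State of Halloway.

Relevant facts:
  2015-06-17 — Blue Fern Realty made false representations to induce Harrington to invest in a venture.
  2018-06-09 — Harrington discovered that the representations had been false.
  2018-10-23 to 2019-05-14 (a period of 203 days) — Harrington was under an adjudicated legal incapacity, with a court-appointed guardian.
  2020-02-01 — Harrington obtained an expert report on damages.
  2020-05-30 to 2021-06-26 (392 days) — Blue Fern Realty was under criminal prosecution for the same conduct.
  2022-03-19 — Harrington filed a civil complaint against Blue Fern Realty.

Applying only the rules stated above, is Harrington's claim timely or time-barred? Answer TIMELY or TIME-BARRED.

The claim accrued on 2018-06-09 — the later of the 2015-06-17 act and the 2018-06-09 discovery.
30 months from 2018-06-09 is 2020-12-09.
The period was tolled for 392 days by the pending criminal prosecution (2020-05-30 to 2021-06-26), pushing the deadline to 2022-01-05.
Although the plaintiff's incapacity ran from 2018-10-23 to 2019-05-14, the stated rules do not make that a tolling event, so it is disregarded.
None of the other events listed affects the running of the period under the stated rules.
The 2022-03-19 filing falls after the 2022-01-05 deadline; the claim is time-barred.

TIME-BARRED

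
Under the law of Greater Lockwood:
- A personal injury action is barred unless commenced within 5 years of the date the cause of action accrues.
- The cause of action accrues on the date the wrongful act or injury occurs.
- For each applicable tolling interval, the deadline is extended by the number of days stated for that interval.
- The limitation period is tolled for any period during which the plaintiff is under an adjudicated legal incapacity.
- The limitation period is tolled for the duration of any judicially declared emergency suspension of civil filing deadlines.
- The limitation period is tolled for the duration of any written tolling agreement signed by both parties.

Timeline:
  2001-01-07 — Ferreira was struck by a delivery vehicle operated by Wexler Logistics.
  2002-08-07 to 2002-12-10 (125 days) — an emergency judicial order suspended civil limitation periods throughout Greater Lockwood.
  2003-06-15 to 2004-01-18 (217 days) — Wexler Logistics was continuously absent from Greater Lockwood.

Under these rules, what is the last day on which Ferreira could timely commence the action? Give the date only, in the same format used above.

2006-05-12

The claim accrued on 2001-01-07, when the wrongful act occurred.
5 years from 2001-01-07 is 2006-01-07.
The period was tolled for 125 days by the emergency suspension of filing deadlines (2002-08-07 to 2002-12-10), pushing the deadline to 2006-05-12.
Although the defendant's absence ran from 2003-06-15 to 2004-01-18, the stated rules do not make that a tolling event, so it is disregarded.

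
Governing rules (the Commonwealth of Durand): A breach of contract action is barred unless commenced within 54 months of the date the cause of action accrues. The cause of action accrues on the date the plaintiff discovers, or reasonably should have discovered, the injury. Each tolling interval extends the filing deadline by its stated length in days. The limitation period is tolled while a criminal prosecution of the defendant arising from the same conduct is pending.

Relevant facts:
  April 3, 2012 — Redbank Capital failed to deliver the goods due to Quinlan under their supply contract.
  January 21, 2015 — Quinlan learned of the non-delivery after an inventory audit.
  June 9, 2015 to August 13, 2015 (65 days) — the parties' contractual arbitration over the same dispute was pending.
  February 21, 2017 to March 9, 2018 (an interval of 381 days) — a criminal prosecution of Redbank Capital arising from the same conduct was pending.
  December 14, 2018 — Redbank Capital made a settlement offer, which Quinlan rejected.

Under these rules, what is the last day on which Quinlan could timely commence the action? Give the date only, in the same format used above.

August 5, 2020

Under the discovery rule, the claim accrued on January 21, 2015, when Quinlan discovered the injury — not on the April 3, 2012 date of the underlying act.
The untolled deadline — 54 months after January 21, 2015 — is July 21, 2019.
Because the pending criminal prosecution ran from February 21, 2017 to March 9, 2018, the deadline is extended by 381 days to August 5, 2020.
Although a pending arbitration ran from June 9, 2015 to August 13, 2015, the stated rules do not make that a tolling event, so it is disregarded.
None of the other events listed affects the running of the period under the stated rules.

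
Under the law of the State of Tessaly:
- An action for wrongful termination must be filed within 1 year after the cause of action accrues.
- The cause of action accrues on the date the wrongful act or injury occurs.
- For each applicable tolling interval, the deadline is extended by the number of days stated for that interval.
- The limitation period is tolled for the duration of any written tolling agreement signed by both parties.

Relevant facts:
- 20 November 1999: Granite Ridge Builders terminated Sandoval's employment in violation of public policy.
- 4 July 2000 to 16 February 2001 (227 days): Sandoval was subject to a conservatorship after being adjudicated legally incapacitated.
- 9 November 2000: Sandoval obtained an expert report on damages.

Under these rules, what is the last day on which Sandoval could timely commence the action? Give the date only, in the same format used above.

The cause of action accrued on 20 November 1999, the date of the act.
1 year from 20 November 1999 is 20 November 2000.
No stated provision tolls the period for the plaintiff's incapacity, so the interval from 4 July 2000 to 16 February 2001 has no effect on the deadline.
The other events in the timeline have no effect on the limitation period under the stated rules.

20 November 2000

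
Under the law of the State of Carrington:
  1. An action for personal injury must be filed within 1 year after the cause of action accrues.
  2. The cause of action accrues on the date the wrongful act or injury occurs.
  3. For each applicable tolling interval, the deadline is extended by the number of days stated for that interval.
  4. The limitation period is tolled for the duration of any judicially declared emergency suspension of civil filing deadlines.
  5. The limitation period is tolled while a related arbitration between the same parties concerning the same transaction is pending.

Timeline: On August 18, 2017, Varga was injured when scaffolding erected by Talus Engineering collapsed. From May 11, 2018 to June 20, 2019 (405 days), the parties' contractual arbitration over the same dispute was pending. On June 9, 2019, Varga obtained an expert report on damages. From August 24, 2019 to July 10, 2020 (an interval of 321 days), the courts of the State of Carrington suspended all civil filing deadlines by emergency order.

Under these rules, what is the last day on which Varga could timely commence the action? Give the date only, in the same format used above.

August 13, 2020

The cause of action accrued on August 18, 2017, the date of the act.
Adding the 1 year base period to August 18, 2017 gives a deadline of August 18, 2018, before any tolling.
The pending related arbitration from May 11, 2018 to June 20, 2019 tolled the period for 405 days, extending the deadline to September 27, 2019.
Because the emergency suspension of filing deadlines ran from August 24, 2019 to July 10, 2020, the deadline is extended by 321 days to August 13, 2020.
The other events in the timeline have no effect on the limitation period under the stated rules.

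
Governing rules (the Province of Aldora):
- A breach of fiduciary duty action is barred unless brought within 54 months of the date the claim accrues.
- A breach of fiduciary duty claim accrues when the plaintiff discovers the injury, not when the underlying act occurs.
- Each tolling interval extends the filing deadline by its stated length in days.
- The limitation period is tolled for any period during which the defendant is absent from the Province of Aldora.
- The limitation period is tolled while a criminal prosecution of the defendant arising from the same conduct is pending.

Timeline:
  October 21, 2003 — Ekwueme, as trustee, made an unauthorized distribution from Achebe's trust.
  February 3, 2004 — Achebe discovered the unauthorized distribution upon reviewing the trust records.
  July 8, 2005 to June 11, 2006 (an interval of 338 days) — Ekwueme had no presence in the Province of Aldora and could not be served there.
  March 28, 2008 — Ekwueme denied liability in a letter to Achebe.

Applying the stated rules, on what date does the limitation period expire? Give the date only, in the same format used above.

July 7, 2009

Accrual is tied to discovery, so the period began on February 3, 2004 rather than on October 21, 2003 when the act occurred.
The untolled deadline — 54 months after February 3, 2004 — is August 3, 2008.
Because the defendant's absence from the jurisdiction ran from July 8, 2005 to June 11, 2006, the deadline is extended by 338 days to July 7, 2009.
The other events in the timeline have no effect on the limitation period under the stated rules.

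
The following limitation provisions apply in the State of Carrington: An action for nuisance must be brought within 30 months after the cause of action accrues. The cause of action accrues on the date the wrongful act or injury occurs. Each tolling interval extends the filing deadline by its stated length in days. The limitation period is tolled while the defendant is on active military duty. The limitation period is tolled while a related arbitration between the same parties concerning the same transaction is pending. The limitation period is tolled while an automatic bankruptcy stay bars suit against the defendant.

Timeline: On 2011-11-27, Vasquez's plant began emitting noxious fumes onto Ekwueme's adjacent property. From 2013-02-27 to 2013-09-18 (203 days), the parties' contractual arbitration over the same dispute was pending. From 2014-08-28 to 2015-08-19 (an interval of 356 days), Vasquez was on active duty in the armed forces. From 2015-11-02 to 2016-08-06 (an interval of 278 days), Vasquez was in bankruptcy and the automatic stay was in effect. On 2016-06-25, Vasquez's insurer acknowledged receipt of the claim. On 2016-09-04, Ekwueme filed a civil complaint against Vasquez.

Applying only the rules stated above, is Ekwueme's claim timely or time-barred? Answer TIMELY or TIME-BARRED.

The limitation period began to run on 2011-11-27.
30 months from 2011-11-27 is 2014-05-27.
The pending related arbitration from 2013-02-27 to 2013-09-18 tolled the period for 203 days, extending the deadline to 2014-12-16.
Because the defendant's active military service ran from 2014-08-28 to 2015-08-19, the deadline is extended by 356 days to 2015-12-07.
The automatic bankruptcy stay from 2015-11-02 to 2016-08-06 tolled the period for 278 days, extending the deadline to 2016-09-10.
Nothing else in the chronology tolls or restarts the period.
Ekwueme filed on 2016-09-04, before the 2016-09-10 deadline, so the action is timely.

TIMELY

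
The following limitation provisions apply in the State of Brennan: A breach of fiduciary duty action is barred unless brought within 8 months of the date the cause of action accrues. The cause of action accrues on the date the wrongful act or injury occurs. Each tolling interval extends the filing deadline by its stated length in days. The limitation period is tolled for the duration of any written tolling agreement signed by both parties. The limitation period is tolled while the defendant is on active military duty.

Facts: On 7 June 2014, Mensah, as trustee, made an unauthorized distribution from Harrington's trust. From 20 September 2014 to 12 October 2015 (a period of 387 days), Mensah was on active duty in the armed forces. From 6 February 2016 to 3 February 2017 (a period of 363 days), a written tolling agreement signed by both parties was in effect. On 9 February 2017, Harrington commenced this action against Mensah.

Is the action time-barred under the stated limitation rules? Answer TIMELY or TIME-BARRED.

The cause of action accrued on 7 June 2014, the date of the act.
The untolled deadline — 8 months after 7 June 2014 — is 7 February 2015.
The period was tolled for 387 days by the defendant's active military service (20 September 2014 to 12 October 2015), pushing the deadline to 29 February 2016.
Because the written tolling agreement ran from 6 February 2016 to 3 February 2017, the deadline is extended by 363 days to 26 February 2017.
The 9 February 2017 filing precedes the 26 February 2017 deadline; the claim is timely.

TIMELY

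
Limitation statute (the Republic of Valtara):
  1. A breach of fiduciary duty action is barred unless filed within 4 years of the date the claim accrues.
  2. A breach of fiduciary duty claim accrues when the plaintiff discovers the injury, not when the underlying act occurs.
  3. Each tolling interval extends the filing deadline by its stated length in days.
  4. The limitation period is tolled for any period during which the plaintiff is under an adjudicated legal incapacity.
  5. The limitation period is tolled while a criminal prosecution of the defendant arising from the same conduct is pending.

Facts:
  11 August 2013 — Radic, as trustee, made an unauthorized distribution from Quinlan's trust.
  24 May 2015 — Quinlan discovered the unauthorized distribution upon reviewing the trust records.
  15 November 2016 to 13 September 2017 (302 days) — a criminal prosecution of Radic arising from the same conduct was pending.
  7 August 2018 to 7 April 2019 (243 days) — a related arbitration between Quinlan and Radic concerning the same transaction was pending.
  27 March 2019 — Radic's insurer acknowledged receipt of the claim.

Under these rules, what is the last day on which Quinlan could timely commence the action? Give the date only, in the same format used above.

Under the discovery rule, the claim accrued on 24 May 2015, when Quinlan discovered the injury — not on the 11 August 2013 date of the underlying act.
The untolled deadline — 4 years after 24 May 2015 — is 24 May 2019.
Because the pending criminal prosecution ran from 15 November 2016 to 13 September 2017, the deadline is extended by 302 days to 21 March 2020.
The pending related arbitration from 7 August 2018 to 7 April 2019 does not toll the period, because no stated rule makes a pending arbitration a tolling event.
Nothing else in the chronology tolls or restarts the period.

21 March 2020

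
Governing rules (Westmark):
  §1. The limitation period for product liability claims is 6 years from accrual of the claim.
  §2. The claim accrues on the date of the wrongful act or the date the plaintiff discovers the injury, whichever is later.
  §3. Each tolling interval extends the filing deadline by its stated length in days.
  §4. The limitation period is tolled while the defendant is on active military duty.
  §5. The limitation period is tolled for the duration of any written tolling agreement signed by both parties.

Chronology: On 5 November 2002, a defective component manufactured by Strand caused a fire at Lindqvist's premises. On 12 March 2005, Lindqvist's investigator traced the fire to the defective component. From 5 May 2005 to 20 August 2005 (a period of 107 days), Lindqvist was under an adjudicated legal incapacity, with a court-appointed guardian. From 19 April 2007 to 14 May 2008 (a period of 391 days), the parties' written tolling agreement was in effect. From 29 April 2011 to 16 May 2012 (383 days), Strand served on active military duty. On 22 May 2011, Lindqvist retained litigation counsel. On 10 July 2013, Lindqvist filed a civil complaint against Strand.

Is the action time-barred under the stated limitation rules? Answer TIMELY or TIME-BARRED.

TIME-BARRED

The claim accrued on 12 March 2005 — the later of the 5 November 2002 act and the 12 March 2005 discovery.
Adding the 6 years base period to 12 March 2005 gives a deadline of 12 March 2011, before any tolling.
The written tolling agreement from 19 April 2007 to 14 May 2008 tolled the period for 391 days, extending the deadline to 6 April 2012.
The defendant's active military service from 29 April 2011 to 16 May 2012 tolled the period for 383 days, extending the deadline to 24 April 2013.
The plaintiff's legal incapacity from 5 May 2005 to 20 August 2005 does not toll the period, because no stated rule makes the plaintiff's incapacity a tolling event.
The other events in the timeline have no effect on the limitation period under the stated rules.
Filing on 10 July 2013 missed the 24 April 2013 deadline — the action is time-barred.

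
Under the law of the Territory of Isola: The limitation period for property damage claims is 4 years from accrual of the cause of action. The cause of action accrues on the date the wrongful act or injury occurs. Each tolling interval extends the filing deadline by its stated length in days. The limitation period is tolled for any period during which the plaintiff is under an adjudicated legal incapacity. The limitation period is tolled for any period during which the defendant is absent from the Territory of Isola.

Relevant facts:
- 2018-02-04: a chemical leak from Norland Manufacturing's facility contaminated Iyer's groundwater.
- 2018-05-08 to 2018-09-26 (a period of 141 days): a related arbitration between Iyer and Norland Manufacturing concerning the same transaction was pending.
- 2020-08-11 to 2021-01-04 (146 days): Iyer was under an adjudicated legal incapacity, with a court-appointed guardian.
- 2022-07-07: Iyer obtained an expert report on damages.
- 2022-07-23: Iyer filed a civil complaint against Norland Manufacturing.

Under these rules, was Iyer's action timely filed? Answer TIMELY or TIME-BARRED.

TIME-BARRED

The cause of action accrued on 2018-02-04, the date of the act.
4 years from 2018-02-04 is 2022-02-04.
The period was tolled for 146 days by the plaintiff's legal incapacity (2020-08-11 to 2021-01-04), pushing the deadline to 2022-06-30.
Although a pending arbitration ran from 2018-05-08 to 2018-09-26, the stated rules do not make that a tolling event, so it is disregarded.
None of the other events listed affects the running of the period under the stated rules.
Filing on 2022-07-23 missed the 2022-06-30 deadline — the action is time-barred.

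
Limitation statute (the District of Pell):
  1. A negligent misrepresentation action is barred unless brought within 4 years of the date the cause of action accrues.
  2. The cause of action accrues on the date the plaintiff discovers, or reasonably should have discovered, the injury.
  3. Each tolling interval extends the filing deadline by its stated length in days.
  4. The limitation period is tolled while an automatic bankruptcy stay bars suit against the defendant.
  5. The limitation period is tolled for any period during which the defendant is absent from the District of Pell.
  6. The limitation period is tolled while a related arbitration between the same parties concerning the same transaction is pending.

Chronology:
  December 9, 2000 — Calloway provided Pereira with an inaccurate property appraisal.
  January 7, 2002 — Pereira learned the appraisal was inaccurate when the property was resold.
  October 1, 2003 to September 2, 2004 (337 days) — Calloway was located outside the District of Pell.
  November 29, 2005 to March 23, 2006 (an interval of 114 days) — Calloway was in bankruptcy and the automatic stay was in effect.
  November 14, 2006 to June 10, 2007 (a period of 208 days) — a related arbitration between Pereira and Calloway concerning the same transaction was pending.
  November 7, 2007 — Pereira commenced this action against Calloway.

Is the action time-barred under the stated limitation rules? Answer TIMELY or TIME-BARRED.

TIME-BARRED

The claim did not accrue until Pereira discovered the injury on January 7, 2002; the December 9, 2000 act date does not start the clock under the stated rule.
4 years from January 7, 2002 is January 7, 2006.
The defendant's absence from the jurisdiction from October 1, 2003 to September 2, 2004 tolled the period for 337 days, extending the deadline to December 10, 2006.
The period was tolled for 114 days by the automatic bankruptcy stay (November 29, 2005 to March 23, 2006), pushing the deadline to April 3, 2007.
The period was tolled for 208 days by the pending related arbitration (November 14, 2006 to June 10, 2007), pushing the deadline to October 28, 2007.
Pereira filed on November 7, 2007, after the October 28, 2007 deadline, so the action is time-barred.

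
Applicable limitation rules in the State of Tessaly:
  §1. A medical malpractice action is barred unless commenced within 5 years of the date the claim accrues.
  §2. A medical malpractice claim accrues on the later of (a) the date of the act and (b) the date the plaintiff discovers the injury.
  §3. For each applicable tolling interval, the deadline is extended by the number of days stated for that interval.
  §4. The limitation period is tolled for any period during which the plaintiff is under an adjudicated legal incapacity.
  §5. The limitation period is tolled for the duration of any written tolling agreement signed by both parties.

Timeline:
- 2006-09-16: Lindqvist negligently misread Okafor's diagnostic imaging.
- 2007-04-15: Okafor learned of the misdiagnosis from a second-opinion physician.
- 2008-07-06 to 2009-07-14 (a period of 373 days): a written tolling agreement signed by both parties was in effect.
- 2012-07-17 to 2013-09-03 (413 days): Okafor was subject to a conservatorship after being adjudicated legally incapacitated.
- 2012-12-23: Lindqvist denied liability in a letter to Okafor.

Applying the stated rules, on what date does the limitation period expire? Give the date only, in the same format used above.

Taking the later of the act (2006-09-16) and discovery (2007-04-15), the claim accrued on 2007-04-15.
The untolled deadline — 5 years after 2007-04-15 — is 2012-04-15.
Because the written tolling agreement ran from 2008-07-06 to 2009-07-14, the deadline is extended by 373 days to 2013-04-23.
The plaintiff's legal incapacity from 2012-07-17 to 2013-09-03 tolled the period for 413 days, extending the deadline to 2014-06-10.
The other events in the timeline have no effect on the limitation period under the stated rules.

2014-06-10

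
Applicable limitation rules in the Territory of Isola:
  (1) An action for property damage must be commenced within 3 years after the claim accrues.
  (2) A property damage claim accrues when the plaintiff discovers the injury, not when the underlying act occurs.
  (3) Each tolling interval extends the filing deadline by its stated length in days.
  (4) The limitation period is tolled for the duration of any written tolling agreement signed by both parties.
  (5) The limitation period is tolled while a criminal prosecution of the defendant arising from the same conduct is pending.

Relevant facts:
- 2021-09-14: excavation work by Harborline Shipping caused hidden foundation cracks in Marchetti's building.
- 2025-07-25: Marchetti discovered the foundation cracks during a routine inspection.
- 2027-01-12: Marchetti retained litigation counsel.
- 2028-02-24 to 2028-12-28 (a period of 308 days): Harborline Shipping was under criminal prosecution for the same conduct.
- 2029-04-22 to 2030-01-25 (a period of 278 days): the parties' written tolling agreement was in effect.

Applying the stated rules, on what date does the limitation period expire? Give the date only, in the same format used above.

Under the discovery rule, the claim accrued on 2025-07-25, when Marchetti discovered the injury — not on the 2021-09-14 date of the underlying act.
Adding the 3 years base period to 2025-07-25 gives a deadline of 2028-07-25, before any tolling.
Because the pending criminal prosecution ran from 2028-02-24 to 2028-12-28, the deadline is extended by 308 days to 2029-05-29.
Because the written tolling agreement ran from 2029-04-22 to 2030-01-25, the deadline is extended by 278 days to 2030-03-03.
Nothing else in the chronology tolls or restarts the period.

2030-03-03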